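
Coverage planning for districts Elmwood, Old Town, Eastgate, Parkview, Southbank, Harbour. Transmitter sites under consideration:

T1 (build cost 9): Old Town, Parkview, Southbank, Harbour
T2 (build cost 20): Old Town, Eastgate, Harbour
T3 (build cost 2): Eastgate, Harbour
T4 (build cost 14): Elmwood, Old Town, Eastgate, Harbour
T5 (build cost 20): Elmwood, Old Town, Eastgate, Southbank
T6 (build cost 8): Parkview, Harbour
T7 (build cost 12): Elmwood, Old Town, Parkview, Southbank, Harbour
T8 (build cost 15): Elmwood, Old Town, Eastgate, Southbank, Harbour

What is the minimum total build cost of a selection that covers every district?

14

T3, T7 cover every district at build cost 2 + 12 = 14.
Any cover uses at least 2 transmitter sites; among all covering selections none totals below 14.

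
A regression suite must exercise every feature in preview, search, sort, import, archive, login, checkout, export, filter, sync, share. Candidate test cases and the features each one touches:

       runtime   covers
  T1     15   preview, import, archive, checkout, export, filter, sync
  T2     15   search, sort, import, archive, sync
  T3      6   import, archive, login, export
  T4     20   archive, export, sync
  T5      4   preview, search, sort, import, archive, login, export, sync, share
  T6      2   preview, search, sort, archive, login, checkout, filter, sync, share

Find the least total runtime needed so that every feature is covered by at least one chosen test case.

6

T5, T6 cover every feature at runtime 4 + 2 = 6.
Any cover uses at least 2 test cases; among all covering selections none totals below 6.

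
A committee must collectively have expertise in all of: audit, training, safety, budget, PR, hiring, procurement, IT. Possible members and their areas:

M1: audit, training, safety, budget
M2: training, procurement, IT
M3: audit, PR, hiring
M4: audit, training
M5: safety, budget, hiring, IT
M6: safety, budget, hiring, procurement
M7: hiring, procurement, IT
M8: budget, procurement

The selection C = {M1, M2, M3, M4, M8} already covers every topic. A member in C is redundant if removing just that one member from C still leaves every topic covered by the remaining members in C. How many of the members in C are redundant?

2

Drop M1: safety uncovered — not redundant.
Drop M2: IT uncovered — not redundant.
Drop M3: PR, hiring uncovered — not redundant.
Drop M4: the rest still cover every topic — redundant.
Drop M8: the rest still cover every topic — redundant.
2 redundant: M4, M8.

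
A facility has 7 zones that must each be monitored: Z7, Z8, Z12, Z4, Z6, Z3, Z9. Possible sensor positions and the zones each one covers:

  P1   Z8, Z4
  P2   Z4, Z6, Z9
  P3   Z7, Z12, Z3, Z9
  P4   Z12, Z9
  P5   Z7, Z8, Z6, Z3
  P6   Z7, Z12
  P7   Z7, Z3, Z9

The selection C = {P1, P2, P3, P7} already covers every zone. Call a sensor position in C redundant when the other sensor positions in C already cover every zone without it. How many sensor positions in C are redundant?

1

Drop P1: Z8 uncovered — not redundant.
Drop P2: Z6 uncovered — not redundant.
Drop P3: Z12 uncovered — not redundant.
Drop P7: the rest still cover every zone — redundant.
1 redundant: P7.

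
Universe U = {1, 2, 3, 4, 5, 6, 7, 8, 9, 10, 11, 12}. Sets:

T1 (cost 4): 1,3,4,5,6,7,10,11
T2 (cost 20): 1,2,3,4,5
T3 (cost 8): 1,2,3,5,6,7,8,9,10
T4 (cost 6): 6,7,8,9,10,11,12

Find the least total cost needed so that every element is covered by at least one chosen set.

T1, T3, T4 cover every element at cost 4 + 8 + 6 = 18.
Any cover uses at least 2 sets; among all covering selections none totals below 18.

18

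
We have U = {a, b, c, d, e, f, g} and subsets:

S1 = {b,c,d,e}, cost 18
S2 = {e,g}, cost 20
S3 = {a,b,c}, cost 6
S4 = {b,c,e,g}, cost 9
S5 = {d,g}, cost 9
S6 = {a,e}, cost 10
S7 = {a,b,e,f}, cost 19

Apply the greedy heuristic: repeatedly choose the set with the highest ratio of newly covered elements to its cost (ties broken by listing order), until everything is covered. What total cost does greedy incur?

Pick 1: S3 adds 3 new (a, b, c) at cost 6 (ratio 3/6).
Pick 2: S4 adds 2 new (e, g) at cost 9 (ratio 2/9).
Pick 3: S5 adds 1 new (d) at cost 9 (ratio 1/9).
Pick 4: S7 adds 1 new (f) at cost 19 (ratio 1/19).
Greedy total cost: 6 + 9 + 9 + 19 = 43. (The true optimum is 34, so greedy overshoots here.)

43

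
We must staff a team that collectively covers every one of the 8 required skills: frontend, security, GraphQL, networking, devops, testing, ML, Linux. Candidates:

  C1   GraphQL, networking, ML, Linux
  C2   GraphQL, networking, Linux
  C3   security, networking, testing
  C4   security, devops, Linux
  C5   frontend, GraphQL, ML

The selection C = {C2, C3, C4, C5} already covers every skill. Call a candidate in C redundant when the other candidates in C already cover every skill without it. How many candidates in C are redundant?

Drop C2: the rest still cover every skill — redundant.
Drop C3: testing uncovered — not redundant.
Drop C4: devops uncovered — not redundant.
Drop C5: frontend, ML uncovered — not redundant.
1 redundant: C2.

1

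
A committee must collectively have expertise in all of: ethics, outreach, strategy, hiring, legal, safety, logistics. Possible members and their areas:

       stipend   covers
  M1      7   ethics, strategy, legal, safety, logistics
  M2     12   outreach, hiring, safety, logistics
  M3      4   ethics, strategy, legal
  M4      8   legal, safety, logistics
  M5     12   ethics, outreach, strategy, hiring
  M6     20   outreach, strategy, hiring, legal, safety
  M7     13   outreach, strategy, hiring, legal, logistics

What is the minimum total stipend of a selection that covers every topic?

M2, M3 cover every topic at stipend 12 + 4 = 16.
Any cover uses at least 2 members; among all covering selections none totals below 16.

16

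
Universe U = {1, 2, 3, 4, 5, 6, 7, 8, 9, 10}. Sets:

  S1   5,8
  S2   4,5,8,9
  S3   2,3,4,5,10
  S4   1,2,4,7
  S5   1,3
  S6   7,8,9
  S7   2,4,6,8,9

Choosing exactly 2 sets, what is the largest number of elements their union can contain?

Choosing S3, S6 covers {2, 3, 4, 5, 7, 8, 9, 10} — 8 elements.
No choice of 2 sets does better; here 1, 6 are left uncovered.

8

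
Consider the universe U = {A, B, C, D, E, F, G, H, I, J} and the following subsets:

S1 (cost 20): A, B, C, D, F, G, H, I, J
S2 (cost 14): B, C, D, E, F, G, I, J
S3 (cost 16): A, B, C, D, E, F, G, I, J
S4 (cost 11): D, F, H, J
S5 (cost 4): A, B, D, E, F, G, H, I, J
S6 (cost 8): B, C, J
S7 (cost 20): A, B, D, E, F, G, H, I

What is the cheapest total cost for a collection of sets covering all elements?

12

S5, S6 cover every element at cost 4 + 8 = 12.
Any cover uses at least 2 sets; among all covering selections none totals below 12.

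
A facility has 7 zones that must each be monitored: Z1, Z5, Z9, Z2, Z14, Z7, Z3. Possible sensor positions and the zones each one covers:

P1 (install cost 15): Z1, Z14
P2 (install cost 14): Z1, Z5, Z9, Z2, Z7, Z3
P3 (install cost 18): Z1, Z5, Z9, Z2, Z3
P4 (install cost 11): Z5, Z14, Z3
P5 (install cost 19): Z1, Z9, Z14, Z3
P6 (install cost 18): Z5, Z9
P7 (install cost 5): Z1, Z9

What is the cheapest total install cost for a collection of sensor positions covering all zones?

25

P2, P4 cover every zone at install cost 14 + 11 = 25.
Any cover uses at least 2 sensor positions; among all covering selections none totals below 25.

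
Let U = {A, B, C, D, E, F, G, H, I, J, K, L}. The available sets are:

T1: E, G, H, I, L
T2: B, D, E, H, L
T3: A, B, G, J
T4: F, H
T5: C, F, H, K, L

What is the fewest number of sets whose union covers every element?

T1, T2, T3, T5 together cover {A, B, C, D, E, F, G, H, I, J, K, L} — every element.
No 3 of the 5 sets cover everything (all 10 triples fall short), so 4 is minimum.

4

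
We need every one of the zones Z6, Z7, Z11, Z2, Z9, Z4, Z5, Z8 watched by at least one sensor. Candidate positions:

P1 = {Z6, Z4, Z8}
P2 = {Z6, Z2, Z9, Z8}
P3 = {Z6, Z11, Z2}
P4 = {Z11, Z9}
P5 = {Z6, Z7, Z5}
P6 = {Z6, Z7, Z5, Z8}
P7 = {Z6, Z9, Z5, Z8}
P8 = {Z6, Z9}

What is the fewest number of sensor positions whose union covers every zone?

P1, P2, P3, P5 together cover {Z6, Z7, Z11, Z2, Z9, Z4, Z5, Z8} — every zone.
No 3 of the 8 sensor positions cover everything (all 56 triples fall short), so 4 is minimum.

4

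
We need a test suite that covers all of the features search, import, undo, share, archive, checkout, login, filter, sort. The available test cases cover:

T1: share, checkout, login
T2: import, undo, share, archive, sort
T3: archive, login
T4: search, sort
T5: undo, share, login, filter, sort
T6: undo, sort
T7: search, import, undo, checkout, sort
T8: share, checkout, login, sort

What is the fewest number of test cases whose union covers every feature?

T2, T5, T7 together cover {search, import, undo, share, archive, checkout, login, filter, sort} — every feature.
No 2 of the 8 test cases cover everything (all 28 pairs fall short), so 3 is minimum.
Greedy (largest uncovered first) would take T2, T1, T4, T5 — 4 test cases — but 3 suffice.

3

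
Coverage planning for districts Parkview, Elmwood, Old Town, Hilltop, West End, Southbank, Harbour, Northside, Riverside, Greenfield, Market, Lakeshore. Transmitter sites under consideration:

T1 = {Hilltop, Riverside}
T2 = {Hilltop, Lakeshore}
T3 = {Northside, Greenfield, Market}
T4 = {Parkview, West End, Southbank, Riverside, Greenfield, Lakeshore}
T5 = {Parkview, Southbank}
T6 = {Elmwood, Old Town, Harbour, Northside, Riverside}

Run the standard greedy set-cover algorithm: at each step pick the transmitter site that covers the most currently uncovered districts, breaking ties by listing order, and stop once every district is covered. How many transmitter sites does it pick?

4

Pick 1: T4 covers 6 new districts (Parkview, West End, Southbank, Riverside, Greenfield, Lakeshore).
Pick 2: T6 covers 4 new districts (Elmwood, Old Town, Harbour, Northside).
Pick 3: T1 covers 1 new districts (Hilltop).
Pick 4: T3 covers 1 new districts (Market).
Greedy uses 4 transmitter sites.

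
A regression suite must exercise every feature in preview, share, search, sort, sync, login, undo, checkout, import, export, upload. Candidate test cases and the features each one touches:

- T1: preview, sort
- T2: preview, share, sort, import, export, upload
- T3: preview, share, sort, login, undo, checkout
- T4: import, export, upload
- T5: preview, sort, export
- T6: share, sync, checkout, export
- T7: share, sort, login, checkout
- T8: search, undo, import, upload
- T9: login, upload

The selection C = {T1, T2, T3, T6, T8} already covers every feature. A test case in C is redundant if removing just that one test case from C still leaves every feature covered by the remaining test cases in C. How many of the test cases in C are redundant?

2

Drop T1: the rest still cover every feature — redundant.
Drop T2: the rest still cover every feature — redundant.
Drop T3: login uncovered — not redundant.
Drop T6: sync uncovered — not redundant.
Drop T8: search uncovered — not redundant.
2 redundant: T1, T2.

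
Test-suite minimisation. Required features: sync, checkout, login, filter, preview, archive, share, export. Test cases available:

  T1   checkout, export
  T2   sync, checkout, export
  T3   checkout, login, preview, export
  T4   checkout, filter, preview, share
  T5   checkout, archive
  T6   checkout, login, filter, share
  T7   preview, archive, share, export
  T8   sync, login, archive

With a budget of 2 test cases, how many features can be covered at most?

7

Choosing T4, T8 covers {sync, checkout, login, filter, preview, archive, share} — 7 features.
No choice of 2 test cases does better; here export is left uncovered.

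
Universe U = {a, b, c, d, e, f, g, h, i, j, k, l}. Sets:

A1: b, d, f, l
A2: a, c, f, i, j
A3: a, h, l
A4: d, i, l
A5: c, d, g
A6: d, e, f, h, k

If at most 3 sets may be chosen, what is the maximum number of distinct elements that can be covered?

Choosing A1, A2, A6 covers {a, b, c, d, e, f, h, i, j, k, l} — 11 elements.
No choice of 3 sets does better; here g is left uncovered.

11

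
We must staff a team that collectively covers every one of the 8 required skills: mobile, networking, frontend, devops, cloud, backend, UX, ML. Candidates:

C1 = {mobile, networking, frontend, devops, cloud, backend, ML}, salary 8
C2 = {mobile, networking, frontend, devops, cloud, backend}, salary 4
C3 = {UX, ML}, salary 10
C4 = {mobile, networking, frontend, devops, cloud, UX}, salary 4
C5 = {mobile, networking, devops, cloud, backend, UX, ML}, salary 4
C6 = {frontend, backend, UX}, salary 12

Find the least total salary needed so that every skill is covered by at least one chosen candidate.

C2, C5 cover every skill at salary 4 + 4 = 8.
Any cover uses at least 2 candidates; among all covering selections none totals below 8.

8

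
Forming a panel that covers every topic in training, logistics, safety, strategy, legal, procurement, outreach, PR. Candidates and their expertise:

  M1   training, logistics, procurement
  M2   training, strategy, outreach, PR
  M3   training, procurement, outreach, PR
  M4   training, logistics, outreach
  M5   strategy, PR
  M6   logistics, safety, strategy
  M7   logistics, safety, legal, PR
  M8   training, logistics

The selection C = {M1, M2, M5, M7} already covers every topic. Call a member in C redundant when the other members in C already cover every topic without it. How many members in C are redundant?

1

Drop M1: procurement uncovered — not redundant.
Drop M2: outreach uncovered — not redundant.
Drop M5: the rest still cover every topic — redundant.
Drop M7: safety, legal uncovered — not redundant.
1 redundant: M5.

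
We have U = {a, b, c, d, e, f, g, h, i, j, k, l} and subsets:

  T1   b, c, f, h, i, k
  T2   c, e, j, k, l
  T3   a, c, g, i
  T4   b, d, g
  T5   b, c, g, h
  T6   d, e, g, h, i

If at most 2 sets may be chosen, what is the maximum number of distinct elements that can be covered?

9

Choosing T1, T2 covers {b, c, e, f, h, i, j, k, l} — 9 elements.
No choice of 2 sets does better; here a, d, g are left uncovered.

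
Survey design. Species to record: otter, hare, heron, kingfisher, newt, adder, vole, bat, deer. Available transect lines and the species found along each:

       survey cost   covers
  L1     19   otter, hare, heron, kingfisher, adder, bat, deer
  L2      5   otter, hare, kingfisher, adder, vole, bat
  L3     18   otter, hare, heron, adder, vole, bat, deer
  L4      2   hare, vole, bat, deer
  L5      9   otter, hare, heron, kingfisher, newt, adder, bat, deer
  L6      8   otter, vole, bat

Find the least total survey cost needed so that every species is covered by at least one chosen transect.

11

L4, L5 cover every species at survey cost 2 + 9 = 11.
Any cover uses at least 2 transects; among all covering selections none totals below 11.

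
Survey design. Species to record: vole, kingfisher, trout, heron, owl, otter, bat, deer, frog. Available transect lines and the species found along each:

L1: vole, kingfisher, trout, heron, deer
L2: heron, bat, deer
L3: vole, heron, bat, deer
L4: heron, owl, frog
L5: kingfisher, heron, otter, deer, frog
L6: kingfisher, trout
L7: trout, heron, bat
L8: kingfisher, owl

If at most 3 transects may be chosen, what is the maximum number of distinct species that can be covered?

8

Choosing L1, L2, L4 covers {vole, kingfisher, trout, heron, owl, bat, deer, frog} — 8 species.
No choice of 3 transects does better; here otter is left uncovered.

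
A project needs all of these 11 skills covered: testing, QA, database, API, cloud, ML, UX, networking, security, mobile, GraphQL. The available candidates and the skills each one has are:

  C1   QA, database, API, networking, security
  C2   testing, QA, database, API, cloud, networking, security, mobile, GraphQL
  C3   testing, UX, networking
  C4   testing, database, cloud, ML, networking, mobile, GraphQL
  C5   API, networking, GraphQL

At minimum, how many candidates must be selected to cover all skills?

C1, C3, C4 together cover {testing, QA, database, API, cloud, ML, UX, networking, security, mobile, GraphQL} — every skill.
No 2 of the 5 candidates cover everything (all 10 pairs fall short), so 3 is minimum.

3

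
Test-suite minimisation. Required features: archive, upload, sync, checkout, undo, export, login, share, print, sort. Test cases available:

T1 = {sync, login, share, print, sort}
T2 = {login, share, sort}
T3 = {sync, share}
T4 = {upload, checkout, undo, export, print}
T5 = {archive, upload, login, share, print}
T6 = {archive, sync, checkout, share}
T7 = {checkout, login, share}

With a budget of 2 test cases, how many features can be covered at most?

Choosing T1, T4 covers {upload, sync, checkout, undo, export, login, share, print, sort} — 9 features.
No choice of 2 test cases does better; here archive is left uncovered.

9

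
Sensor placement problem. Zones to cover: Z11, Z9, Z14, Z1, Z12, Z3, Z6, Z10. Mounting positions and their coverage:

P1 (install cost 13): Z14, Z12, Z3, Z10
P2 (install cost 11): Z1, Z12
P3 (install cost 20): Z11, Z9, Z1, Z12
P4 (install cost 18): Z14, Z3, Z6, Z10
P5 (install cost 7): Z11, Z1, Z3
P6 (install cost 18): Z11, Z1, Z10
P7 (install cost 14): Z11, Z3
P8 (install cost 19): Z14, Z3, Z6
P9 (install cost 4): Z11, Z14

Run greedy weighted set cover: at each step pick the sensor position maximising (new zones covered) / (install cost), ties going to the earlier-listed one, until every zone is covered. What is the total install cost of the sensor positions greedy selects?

Pick 1: P9 adds 2 new (Z11, Z14) at install cost 4 (ratio 2/4).
Pick 2: P5 adds 2 new (Z1, Z3) at install cost 7 (ratio 2/7).
Pick 3: P1 adds 2 new (Z12, Z10) at install cost 13 (ratio 2/13).
Pick 4: P4 adds 1 new (Z6) at install cost 18 (ratio 1/18).
Pick 5: P3 adds 1 new (Z9) at install cost 20 (ratio 1/20).
Greedy total install cost: 4 + 7 + 13 + 18 + 20 = 62. (The true optimum is 38, so greedy overshoots here.)

62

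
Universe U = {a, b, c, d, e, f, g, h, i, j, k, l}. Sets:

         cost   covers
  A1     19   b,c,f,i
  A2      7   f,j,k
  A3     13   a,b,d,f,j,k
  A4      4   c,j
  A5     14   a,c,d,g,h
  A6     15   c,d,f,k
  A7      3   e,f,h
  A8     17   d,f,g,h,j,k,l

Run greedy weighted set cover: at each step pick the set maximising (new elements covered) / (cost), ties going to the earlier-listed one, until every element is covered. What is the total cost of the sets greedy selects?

Pick 1: A7 adds 3 new (e, f, h) at cost 3 (ratio 3/3).
Pick 2: A4 adds 2 new (c, j) at cost 4 (ratio 2/4).
Pick 3: A3 adds 4 new (a, b, d, k) at cost 13 (ratio 4/13).
Pick 4: A8 adds 2 new (g, l) at cost 17 (ratio 2/17).
Pick 5: A1 adds 1 new (i) at cost 19 (ratio 1/19).
Greedy total cost: 3 + 4 + 13 + 17 + 19 = 56. (The true optimum is 52, so greedy overshoots here.)

56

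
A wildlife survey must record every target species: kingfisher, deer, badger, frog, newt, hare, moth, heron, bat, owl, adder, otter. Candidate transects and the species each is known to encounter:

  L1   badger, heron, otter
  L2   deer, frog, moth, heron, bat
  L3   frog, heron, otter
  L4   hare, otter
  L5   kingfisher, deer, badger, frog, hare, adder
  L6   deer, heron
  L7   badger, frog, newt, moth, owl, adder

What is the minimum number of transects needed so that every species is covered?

L1, L2, L5, L7 together cover {kingfisher, deer, badger, frog, newt, hare, moth, heron, bat, owl, adder, otter} — every species.
No 3 of the 7 transects cover everything (all 35 triples fall short), so 4 is minimum.

4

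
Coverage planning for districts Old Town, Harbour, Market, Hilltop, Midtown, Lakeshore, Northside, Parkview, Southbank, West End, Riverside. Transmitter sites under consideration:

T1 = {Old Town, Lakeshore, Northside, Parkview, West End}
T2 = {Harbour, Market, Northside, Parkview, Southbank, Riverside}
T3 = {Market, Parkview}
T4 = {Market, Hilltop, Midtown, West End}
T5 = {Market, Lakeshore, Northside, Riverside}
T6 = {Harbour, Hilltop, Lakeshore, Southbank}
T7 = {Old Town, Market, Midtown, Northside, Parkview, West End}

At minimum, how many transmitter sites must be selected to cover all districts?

T1, T2, T4 together cover {Old Town, Harbour, Market, Hilltop, Midtown, Lakeshore, Northside, Parkview, Southbank, West End, Riverside} — every district.
No 2 of the 7 transmitter sites cover everything (all 21 pairs fall short), so 3 is minimum.

3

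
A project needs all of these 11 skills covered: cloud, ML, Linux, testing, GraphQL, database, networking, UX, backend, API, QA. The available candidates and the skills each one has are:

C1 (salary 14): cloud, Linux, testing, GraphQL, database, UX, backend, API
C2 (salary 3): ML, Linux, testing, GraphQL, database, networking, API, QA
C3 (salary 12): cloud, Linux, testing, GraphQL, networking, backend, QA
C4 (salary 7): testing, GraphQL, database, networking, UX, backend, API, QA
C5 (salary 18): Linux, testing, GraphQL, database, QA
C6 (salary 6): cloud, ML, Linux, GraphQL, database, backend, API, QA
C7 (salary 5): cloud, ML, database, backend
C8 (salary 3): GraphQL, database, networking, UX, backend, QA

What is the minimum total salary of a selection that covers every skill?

11

C2, C7, C8 cover every skill at salary 3 + 5 + 3 = 11.
Any cover uses at least 2 candidates; among all covering selections none totals below 11.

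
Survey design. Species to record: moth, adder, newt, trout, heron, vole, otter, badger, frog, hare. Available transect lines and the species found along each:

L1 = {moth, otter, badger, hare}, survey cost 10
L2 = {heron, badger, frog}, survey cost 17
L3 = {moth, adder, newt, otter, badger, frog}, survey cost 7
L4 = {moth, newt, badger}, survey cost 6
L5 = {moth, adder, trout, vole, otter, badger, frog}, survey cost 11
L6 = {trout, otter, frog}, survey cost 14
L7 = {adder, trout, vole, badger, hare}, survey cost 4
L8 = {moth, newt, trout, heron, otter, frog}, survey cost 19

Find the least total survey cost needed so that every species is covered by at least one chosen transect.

23

L7, L8 cover every species at survey cost 4 + 19 = 23.
Any cover uses at least 2 transects; among all covering selections none totals below 23.
Greedy by coverage-per-survey cost would pick L7, L3, L2 for 28 — worse than the optimum 23.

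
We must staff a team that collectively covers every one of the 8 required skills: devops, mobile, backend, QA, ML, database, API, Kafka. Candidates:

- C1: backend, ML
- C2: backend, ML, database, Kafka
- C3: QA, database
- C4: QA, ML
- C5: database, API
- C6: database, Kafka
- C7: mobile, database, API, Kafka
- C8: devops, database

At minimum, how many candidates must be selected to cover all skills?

C1, C3, C7, C8 together cover {devops, mobile, backend, QA, ML, database, API, Kafka} — every skill.
No 3 of the 8 candidates cover everything (all 56 triples fall short), so 4 is minimum.

4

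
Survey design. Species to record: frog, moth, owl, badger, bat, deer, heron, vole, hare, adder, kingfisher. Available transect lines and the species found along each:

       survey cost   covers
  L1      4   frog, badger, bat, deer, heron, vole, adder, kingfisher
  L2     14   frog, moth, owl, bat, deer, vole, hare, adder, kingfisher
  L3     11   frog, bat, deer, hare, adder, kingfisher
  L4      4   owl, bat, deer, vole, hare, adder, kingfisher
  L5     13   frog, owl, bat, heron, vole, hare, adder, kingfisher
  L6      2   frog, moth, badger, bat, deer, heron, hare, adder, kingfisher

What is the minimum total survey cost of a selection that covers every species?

L4, L6 cover every species at survey cost 4 + 2 = 6.
Any cover uses at least 2 transects; among all covering selections none totals below 6.

6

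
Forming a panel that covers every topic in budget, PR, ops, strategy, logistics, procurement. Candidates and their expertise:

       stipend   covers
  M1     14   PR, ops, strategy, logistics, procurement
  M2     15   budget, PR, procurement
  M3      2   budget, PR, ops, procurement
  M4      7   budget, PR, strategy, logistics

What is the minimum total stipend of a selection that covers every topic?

M3, M4 cover every topic at stipend 2 + 7 = 9.
Any cover uses at least 2 members; among all covering selections none totals below 9.

9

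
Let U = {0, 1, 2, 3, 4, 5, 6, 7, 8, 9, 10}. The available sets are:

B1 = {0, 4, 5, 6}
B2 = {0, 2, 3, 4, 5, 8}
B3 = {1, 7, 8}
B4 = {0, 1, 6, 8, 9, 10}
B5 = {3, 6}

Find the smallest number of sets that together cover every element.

3

B2, B3, B4 together cover {0, 1, 2, 3, 4, 5, 6, 7, 8, 9, 10} — every element.
No 2 of the 5 sets cover everything (all 10 pairs fall short), so 3 is minimum.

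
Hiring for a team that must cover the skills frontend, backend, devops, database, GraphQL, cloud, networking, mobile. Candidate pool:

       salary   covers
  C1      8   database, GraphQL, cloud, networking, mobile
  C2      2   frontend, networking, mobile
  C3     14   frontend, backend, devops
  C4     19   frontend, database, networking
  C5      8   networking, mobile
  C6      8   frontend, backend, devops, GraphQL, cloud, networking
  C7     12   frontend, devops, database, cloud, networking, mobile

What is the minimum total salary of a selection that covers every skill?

16

C1, C6 cover every skill at salary 8 + 8 = 16.
Any cover uses at least 2 candidates; among all covering selections none totals below 16.
Greedy by coverage-per-salary would pick C2, C6, C1 for 18 — worse than the optimum 16.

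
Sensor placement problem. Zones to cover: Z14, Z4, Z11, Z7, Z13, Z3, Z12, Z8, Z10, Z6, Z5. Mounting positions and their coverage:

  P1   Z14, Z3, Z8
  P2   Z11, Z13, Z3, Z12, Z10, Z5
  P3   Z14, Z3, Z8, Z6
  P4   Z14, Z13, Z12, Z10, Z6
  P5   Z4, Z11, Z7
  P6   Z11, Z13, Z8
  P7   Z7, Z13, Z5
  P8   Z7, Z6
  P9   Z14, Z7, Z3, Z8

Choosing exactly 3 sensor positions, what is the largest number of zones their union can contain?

11

Choosing P2, P3, P5 covers {Z14, Z4, Z11, Z7, Z13, Z3, Z12, Z8, Z10, Z6, Z5} — 11 zones.
That is all 11 zones.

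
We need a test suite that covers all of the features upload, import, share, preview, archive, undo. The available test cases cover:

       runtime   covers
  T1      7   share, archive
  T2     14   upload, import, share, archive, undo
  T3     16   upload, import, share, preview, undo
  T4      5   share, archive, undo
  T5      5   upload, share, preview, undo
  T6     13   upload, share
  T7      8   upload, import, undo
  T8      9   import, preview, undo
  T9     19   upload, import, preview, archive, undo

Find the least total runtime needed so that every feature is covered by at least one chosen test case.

T4, T5, T7 cover every feature at runtime 5 + 5 + 8 = 18.
Any cover uses at least 2 test cases; among all covering selections none totals below 18.

18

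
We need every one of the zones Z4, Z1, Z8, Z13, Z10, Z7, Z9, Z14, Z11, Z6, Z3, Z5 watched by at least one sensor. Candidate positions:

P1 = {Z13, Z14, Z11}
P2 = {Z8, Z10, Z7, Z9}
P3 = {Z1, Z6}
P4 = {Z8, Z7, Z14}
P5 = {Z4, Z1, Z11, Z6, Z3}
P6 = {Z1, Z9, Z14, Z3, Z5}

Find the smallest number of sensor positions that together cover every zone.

4

P1, P2, P5, P6 together cover {Z4, Z1, Z8, Z13, Z10, Z7, Z9, Z14, Z11, Z6, Z3, Z5} — every zone.
No 3 of the 6 sensor positions cover everything (all 20 triples fall short), so 4 is minimum.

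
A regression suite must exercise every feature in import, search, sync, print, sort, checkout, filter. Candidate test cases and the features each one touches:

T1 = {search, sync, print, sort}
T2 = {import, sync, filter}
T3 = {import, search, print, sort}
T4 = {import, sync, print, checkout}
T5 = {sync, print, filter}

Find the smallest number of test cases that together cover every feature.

3

T1, T2, T4 together cover {import, search, sync, print, sort, checkout, filter} — every feature.
No 2 of the 5 test cases cover everything (all 10 pairs fall short), so 3 is minimum.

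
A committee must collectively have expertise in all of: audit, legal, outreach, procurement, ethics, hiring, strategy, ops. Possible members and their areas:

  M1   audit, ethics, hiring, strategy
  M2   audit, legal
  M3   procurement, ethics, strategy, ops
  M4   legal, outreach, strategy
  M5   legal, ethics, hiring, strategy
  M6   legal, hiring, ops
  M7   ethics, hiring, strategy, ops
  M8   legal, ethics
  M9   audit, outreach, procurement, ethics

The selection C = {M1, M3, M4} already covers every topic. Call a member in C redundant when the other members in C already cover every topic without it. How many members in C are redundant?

Drop M1: audit, hiring uncovered — not redundant.
Drop M3: procurement, ops uncovered — not redundant.
Drop M4: legal, outreach uncovered — not redundant.
None of the members in C is redundant.

0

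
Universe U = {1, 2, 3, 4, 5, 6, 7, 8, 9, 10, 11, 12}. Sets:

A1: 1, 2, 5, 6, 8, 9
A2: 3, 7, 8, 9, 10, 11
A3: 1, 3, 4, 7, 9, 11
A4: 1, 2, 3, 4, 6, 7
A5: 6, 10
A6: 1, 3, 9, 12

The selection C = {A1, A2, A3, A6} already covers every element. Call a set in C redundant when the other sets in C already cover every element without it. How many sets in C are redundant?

Drop A1: 2, 5, 6 uncovered — not redundant.
Drop A2: 10 uncovered — not redundant.
Drop A3: 4 uncovered — not redundant.
Drop A6: 12 uncovered — not redundant.
None of the sets in C is redundant.

0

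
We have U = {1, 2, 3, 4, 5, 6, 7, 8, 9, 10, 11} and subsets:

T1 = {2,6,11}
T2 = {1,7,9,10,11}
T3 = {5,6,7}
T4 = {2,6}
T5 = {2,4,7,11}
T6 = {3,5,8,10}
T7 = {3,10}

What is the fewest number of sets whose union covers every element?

T1, T2, T5, T6 together cover {1, 2, 3, 4, 5, 6, 7, 8, 9, 10, 11} — every element.
No 3 of the 7 sets cover everything (all 35 triples fall short), so 4 is minimum.

4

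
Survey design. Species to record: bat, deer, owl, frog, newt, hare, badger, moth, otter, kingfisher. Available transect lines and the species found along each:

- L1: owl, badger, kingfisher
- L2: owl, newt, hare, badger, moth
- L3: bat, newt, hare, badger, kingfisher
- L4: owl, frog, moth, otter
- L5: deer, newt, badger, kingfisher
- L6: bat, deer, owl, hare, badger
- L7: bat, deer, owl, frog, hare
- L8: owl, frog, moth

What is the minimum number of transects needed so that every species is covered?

3

L3, L4, L5 together cover {bat, deer, owl, frog, newt, hare, badger, moth, otter, kingfisher} — every species.
No 2 of the 8 transects cover everything (all 28 pairs fall short), so 3 is minimum.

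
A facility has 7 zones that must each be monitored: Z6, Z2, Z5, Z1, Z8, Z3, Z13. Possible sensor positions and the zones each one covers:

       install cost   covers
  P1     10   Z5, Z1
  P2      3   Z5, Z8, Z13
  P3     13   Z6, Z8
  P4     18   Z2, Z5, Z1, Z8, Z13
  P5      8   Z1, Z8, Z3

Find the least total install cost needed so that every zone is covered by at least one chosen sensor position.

P3, P4, P5 cover every zone at install cost 13 + 18 + 8 = 39.
Any cover uses at least 3 sensor positions; among all covering selections none totals below 39.
Greedy by coverage-per-install cost would pick P2, P5, P3, P4 for 42 — worse than the optimum 39.

39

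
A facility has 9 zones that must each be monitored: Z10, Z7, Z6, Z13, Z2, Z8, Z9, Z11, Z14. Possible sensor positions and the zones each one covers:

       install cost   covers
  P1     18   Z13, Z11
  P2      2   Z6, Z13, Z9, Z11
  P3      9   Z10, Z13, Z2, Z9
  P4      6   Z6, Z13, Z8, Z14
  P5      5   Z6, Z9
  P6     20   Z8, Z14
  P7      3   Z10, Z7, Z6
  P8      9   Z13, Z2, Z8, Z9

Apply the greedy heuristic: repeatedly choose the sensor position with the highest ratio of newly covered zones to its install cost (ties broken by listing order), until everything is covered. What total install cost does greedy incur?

Pick 1: P2 adds 4 new (Z6, Z13, Z9, Z11) at install cost 2 (ratio 4/2).
Pick 2: P7 adds 2 new (Z10, Z7) at install cost 3 (ratio 2/3).
Pick 3: P4 adds 2 new (Z8, Z14) at install cost 6 (ratio 2/6).
Pick 4: P3 adds 1 new (Z2) at install cost 9 (ratio 1/9).
Greedy total install cost: 2 + 3 + 6 + 9 = 20.

20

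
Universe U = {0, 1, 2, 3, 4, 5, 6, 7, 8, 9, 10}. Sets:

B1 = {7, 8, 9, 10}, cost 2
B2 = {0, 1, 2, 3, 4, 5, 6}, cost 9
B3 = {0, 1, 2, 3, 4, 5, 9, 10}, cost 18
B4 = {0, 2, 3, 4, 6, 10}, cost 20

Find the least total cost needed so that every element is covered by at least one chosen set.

B1, B2 cover every element at cost 2 + 9 = 11.
Any cover uses at least 2 sets; among all covering selections none totals below 11.

11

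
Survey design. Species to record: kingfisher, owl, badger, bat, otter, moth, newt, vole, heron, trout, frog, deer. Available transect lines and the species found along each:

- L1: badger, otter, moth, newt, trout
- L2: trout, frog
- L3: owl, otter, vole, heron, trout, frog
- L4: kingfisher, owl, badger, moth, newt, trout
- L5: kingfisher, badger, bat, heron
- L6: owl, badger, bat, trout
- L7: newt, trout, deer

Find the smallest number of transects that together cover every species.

L1, L3, L5, L7 together cover {kingfisher, owl, badger, bat, otter, moth, newt, vole, heron, trout, frog, deer} — every species.
No 3 of the 7 transects cover everything (all 35 triples fall short), so 4 is minimum.

4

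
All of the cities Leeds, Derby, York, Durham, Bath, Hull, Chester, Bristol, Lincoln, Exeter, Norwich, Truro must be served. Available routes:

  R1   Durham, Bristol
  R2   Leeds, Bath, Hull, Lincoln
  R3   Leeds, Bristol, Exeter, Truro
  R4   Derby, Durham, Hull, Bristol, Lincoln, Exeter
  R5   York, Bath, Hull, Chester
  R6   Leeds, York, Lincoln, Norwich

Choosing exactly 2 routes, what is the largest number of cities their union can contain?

9

Choosing R4, R5 covers {Derby, York, Durham, Bath, Hull, Chester, Bristol, Lincoln, Exeter} — 9 cities.
No choice of 2 routes does better; here Leeds, Norwich, Truro are left uncovered.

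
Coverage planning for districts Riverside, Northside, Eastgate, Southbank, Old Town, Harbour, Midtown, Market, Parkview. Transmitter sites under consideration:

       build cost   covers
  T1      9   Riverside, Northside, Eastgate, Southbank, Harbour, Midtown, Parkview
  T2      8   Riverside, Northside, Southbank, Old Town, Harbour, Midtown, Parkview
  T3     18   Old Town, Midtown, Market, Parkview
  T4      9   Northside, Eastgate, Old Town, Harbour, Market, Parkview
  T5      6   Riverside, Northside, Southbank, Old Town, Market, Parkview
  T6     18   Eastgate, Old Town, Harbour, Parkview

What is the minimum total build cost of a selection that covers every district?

T1, T5 cover every district at build cost 9 + 6 = 15.
Any cover uses at least 2 transmitter sites; among all covering selections none totals below 15.

15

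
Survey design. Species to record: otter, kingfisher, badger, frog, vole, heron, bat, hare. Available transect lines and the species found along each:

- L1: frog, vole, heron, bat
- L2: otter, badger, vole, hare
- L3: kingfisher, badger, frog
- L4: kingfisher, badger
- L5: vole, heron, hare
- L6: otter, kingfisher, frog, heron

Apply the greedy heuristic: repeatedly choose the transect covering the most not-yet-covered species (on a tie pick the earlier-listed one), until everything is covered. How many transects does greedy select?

Pick 1: L1 covers 4 new species (frog, vole, heron, bat).
Pick 2: L2 covers 3 new species (otter, badger, hare).
Pick 3: L3 covers 1 new species (kingfisher).
Greedy uses 3 transects.

3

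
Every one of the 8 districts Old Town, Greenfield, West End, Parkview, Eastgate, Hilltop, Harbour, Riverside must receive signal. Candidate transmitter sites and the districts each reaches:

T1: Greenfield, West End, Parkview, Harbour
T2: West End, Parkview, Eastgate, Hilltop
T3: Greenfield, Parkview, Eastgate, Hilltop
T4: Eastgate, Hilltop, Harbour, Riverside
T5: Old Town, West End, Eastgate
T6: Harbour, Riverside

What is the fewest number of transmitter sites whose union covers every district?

T1, T4, T5 together cover {Old Town, Greenfield, West End, Parkview, Eastgate, Hilltop, Harbour, Riverside} — every district.
No 2 of the 6 transmitter sites cover everything (all 15 pairs fall short), so 3 is minimum.

3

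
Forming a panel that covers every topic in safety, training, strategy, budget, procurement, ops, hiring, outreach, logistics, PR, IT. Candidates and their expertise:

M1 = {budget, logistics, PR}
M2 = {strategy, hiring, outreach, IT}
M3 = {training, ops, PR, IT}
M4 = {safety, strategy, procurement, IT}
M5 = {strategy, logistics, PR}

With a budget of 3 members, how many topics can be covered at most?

Choosing M1, M2, M3 covers {training, strategy, budget, ops, hiring, outreach, logistics, PR, IT} — 9 topics.
No choice of 3 members does better; here safety, procurement are left uncovered.

9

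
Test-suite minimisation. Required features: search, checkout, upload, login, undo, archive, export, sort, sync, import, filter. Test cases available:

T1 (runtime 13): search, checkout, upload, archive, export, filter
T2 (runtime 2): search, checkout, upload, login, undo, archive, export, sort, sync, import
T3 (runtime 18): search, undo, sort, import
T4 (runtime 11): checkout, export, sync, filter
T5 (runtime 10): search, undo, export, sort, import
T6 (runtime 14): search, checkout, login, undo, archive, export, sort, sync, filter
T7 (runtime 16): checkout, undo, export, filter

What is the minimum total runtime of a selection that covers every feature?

13

T2, T4 cover every feature at runtime 2 + 11 = 13.
Any cover uses at least 2 test cases; among all covering selections none totals below 13.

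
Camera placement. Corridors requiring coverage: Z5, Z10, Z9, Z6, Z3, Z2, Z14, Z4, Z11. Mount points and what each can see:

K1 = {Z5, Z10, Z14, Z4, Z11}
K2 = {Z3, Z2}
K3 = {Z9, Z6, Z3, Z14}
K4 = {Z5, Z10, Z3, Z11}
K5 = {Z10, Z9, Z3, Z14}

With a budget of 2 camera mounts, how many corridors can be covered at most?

Choosing K1, K3 covers {Z5, Z10, Z9, Z6, Z3, Z14, Z4, Z11} — 8 corridors.
No choice of 2 camera mounts does better; here Z2 is left uncovered.

8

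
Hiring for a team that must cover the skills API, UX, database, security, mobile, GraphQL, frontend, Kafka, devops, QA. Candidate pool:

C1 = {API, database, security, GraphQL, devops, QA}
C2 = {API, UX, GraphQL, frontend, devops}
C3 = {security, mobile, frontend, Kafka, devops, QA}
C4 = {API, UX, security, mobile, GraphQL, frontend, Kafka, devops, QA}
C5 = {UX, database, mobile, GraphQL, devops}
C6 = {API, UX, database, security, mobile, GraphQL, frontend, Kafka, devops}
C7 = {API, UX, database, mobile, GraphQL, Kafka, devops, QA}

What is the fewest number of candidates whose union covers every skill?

C1, C4 together cover {API, UX, database, security, mobile, GraphQL, frontend, Kafka, devops, QA} — every skill.
No single candidate contains all 10 skills, so 2 is optimal.

2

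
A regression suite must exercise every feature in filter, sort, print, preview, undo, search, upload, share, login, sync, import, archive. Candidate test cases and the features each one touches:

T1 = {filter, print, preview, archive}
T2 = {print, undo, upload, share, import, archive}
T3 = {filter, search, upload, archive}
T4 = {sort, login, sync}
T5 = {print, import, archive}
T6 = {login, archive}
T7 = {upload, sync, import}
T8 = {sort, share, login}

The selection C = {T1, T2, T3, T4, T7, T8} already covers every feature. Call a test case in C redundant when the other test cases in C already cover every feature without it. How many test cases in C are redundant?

Drop T1: preview uncovered — not redundant.
Drop T2: undo uncovered — not redundant.
Drop T3: search uncovered — not redundant.
Drop T4: the rest still cover every feature — redundant.
Drop T7: the rest still cover every feature — redundant.
Drop T8: the rest still cover every feature — redundant.
3 redundant: T4, T7, T8.

3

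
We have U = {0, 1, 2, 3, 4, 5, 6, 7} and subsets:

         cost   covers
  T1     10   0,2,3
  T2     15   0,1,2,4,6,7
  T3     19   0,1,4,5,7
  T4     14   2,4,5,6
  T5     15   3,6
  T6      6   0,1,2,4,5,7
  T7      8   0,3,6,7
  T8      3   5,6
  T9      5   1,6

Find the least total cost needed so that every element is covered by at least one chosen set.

14

T6, T7 cover every element at cost 6 + 8 = 14.
Any cover uses at least 2 sets; among all covering selections none totals below 14.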